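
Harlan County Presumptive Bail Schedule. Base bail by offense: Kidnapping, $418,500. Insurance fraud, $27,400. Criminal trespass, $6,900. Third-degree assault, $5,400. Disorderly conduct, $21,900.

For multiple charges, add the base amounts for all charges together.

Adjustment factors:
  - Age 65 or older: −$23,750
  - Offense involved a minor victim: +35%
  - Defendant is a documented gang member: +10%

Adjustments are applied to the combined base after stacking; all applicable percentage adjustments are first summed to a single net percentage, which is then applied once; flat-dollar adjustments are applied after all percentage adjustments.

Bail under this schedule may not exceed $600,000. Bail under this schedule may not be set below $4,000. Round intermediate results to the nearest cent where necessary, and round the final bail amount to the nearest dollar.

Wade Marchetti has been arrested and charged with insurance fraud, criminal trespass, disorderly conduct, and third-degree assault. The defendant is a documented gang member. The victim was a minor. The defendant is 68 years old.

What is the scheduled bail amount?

Base amounts from the schedule: insurance fraud $27,400; criminal trespass $6,900; disorderly conduct $21,900; third-degree assault $5,400.
Stacking rule: sum of all bases. $27,400 + $6,900 + $21,900 + $5,400 = $61,600.
Net percentage adjustment: +35% +10% = +45%. $61,600 × 1.45 = $89,320.
Age 65 or older (−$23,750 flat): $89,320 − $23,750 = $65,570.
$65,570 is within the $600,000 maximum.
$65,570 is at or above the $4,000 minimum.

$65,570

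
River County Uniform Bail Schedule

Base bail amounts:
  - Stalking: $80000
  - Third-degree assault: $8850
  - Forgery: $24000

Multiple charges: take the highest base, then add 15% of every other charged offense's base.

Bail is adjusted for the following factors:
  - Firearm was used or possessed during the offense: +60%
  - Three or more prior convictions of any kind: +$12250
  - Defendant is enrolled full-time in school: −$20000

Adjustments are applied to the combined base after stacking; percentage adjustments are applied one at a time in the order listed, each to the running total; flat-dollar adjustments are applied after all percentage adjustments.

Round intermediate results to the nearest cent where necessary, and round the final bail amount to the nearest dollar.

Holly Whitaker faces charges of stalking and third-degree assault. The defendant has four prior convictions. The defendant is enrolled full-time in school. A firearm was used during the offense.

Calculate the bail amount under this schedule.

Base amounts from the schedule: stalking $80000; third-degree assault $8850.
Stacking rule: highest base plus 15% of each additional charge. Highest is stalking at $80000. Additional: $8850 × 15% = $1327.50. Combined base = $80000 + $1327.50 = $81327.50.
Firearm was used or possessed during the offense (+60%): $81327.50 × 1.6 = $130124.
Three or more prior convictions of any kind (+$12250 flat): $130124 + $12250 = $142374.
Defendant is enrolled full-time in school (−$20000 flat): $142374 − $20000 = $122374.

$122374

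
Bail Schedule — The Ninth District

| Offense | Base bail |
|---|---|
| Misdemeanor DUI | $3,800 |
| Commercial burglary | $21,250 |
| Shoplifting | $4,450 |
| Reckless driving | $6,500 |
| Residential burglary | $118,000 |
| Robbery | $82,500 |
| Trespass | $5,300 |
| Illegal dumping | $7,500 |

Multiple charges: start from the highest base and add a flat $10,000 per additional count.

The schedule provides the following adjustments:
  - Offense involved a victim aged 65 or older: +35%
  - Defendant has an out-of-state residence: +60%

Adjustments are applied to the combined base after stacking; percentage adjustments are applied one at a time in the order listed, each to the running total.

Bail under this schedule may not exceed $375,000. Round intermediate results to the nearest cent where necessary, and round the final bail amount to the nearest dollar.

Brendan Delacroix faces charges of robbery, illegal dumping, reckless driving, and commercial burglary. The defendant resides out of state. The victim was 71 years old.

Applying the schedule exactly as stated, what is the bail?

Base amounts from the schedule: robbery $82,500; illegal dumping $7,500; reckless driving $6,500; commercial burglary $21,250.
Stacking rule: highest base plus $10,000 per additional charge. Highest is robbery at $82,500; 3 additional charges → +$30,000. Combined base = $112,500.
Offense involved a victim aged 65 or older (+35%): $112,500 × 1.35 = $151,875.
Defendant has an out-of-state residence (+60%): $151,875 × 1.6 = $243,000.
$243,000 is within the $375,000 maximum.

$243,000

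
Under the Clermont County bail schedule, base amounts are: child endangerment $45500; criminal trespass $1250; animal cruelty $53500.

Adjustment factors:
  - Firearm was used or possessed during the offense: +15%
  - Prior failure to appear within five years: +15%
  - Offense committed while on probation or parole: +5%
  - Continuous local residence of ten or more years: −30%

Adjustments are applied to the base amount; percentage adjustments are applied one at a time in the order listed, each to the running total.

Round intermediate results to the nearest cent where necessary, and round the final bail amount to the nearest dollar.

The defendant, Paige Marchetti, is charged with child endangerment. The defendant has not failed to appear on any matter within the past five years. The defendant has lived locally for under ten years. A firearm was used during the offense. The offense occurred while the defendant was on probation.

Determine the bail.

$54941

Base amounts from the schedule: child endangerment $45500.
Single charge. Combined base = $45500.
Firearm was used or possessed during the offense (+15%): $45500 × 1.15 = $52325.
Offense committed while on probation or parole (+5%): $52325 × 1.05 = $54941.25.
Rounded to the nearest dollar: $54941.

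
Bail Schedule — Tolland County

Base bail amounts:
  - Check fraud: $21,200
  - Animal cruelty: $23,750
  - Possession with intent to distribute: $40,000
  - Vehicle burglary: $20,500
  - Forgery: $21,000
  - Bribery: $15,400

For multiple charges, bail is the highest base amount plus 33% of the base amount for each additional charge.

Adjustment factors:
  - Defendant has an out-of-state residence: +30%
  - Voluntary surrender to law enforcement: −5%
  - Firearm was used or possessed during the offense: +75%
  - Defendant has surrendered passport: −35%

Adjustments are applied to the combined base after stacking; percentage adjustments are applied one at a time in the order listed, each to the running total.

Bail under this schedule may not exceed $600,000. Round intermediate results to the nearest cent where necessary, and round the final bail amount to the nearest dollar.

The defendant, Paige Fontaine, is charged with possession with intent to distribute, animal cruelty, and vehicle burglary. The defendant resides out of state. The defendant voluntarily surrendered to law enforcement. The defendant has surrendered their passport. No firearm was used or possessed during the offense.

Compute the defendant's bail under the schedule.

$43,832

Base amounts from the schedule: possession with intent to distribute $40,000; animal cruelty $23,750; vehicle burglary $20,500.
Stacking rule: highest base plus 33% of each additional charge. Highest is possession with intent to distribute at $40,000. Additional: $23,750 × 33% = $7,837.50; $20,500 × 33% = $6,765. Combined base = $40,000 + $14,602.50 = $54,602.50.
Defendant has an out-of-state residence (+30%): $54,602.50 × 1.3 = $70,983.25.
Voluntary surrender to law enforcement (−5%): $70,983.25 × 0.95 = $67,434.09.
Defendant has surrendered passport (−35%): $67,434.09 × 0.65 = $43,832.16.
$43,832.16 is within the $600,000 maximum.
Rounded to the nearest dollar: $43,832.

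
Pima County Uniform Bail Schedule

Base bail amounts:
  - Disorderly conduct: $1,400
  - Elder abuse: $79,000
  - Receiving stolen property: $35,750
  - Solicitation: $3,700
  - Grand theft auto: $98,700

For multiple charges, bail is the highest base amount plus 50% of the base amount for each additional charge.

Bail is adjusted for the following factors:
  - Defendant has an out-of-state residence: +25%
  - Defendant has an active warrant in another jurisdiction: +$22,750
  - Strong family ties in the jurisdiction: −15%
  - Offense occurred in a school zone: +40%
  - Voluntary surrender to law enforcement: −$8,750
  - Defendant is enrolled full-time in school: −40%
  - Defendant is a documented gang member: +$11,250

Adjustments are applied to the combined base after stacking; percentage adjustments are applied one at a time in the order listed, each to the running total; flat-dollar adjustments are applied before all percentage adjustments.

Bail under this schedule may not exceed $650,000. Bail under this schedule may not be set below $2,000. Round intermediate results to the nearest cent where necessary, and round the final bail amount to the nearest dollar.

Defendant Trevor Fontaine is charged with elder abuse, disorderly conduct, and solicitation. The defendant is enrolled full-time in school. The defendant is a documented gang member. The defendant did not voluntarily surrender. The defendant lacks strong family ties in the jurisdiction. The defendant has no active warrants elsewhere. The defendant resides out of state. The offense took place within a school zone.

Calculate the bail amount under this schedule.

Base amounts from the schedule: elder abuse $79,000; disorderly conduct $1,400; solicitation $3,700.
Stacking rule: highest base plus 50% of each additional charge. Highest is elder abuse at $79,000. Additional: $1,400 × 50% = $700; $3,700 × 50% = $1,850. Combined base = $79,000 + $2,550 = $81,550.
Defendant is a documented gang member (+$11,250 flat): $81,550 + $11,250 = $92,800.
Defendant has an out-of-state residence (+25%): $92,800 × 1.25 = $116,000.
Offense occurred in a school zone (+40%): $116,000 × 1.4 = $162,400.
Defendant is enrolled full-time in school (−40%): $162,400 × 0.6 = $97,440.
$97,440 is within the $650,000 maximum.
$97,440 is at or above the $2,000 minimum.

$97,440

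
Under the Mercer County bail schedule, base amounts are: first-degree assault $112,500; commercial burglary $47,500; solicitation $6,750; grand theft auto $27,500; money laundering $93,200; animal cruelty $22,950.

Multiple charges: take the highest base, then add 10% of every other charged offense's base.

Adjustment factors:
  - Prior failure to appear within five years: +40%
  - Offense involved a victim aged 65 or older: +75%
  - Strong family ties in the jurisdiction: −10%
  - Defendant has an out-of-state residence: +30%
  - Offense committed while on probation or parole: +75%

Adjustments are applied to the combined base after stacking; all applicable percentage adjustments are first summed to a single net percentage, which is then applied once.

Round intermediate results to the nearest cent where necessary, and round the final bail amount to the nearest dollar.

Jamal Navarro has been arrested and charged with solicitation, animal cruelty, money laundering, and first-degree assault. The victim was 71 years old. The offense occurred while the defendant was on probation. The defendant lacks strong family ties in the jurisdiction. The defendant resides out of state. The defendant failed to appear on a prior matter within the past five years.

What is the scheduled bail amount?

Base amounts from the schedule: solicitation $6,750; animal cruelty $22,950; money laundering $93,200; first-degree assault $112,500.
Stacking rule: highest base plus 10% of each additional charge. Highest is first-degree assault at $112,500. Additional: $6,750 × 10% = $675; $22,950 × 10% = $2,295; $93,200 × 10% = $9,320. Combined base = $112,500 + $12,290 = $124,790.
Net percentage adjustment: +40% +75% +30% +75% = +220%. $124,790 × 3.2 = $399,328.

$399,328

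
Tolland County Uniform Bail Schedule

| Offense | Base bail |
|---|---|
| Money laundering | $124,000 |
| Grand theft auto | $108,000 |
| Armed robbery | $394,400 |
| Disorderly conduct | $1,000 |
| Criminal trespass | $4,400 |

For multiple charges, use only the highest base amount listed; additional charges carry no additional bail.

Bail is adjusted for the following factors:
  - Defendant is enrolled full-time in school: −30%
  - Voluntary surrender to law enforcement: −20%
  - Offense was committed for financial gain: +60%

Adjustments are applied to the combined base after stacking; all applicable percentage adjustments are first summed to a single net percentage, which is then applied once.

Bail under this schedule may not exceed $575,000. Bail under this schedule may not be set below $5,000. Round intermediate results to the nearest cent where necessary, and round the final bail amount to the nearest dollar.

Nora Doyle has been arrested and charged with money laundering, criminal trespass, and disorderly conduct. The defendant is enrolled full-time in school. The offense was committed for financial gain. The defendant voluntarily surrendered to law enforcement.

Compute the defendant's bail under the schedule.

$136,400

Base amounts from the schedule: money laundering $124,000; criminal trespass $4,400; disorderly conduct $1,000.
Stacking rule: use the highest base only. Highest is money laundering at $124,000. Combined base = $124,000.
Net percentage adjustment: −30% −20% +60% = +10%. $124,000 × 1.1 = $136,400.
$136,400 is within the $575,000 maximum.
$136,400 is at or above the $5,000 minimum.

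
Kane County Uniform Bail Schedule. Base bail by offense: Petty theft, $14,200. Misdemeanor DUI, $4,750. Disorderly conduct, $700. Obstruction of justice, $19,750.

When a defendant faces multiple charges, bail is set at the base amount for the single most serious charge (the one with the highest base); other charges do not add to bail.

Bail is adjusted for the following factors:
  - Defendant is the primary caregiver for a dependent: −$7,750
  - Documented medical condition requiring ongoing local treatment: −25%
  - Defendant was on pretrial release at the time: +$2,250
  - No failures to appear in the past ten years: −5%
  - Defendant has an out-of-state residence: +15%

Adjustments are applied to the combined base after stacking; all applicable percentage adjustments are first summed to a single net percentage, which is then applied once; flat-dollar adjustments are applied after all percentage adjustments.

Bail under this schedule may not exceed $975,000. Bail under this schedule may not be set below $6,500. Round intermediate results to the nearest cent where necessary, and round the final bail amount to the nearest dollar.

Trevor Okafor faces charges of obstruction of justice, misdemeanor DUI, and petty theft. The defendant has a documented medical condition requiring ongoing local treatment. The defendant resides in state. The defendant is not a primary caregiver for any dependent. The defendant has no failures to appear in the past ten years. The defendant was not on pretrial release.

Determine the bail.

Base amounts from the schedule: obstruction of justice $19,750; misdemeanor DUI $4,750; petty theft $14,200.
Stacking rule: use the highest base only. Highest is obstruction of justice at $19,750. Combined base = $19,750.
Net percentage adjustment: −25% −5% = −30%. $19,750 × 0.7 = $13,825.
$13,825 is within the $975,000 maximum.
$13,825 is at or above the $6,500 minimum.

$13,825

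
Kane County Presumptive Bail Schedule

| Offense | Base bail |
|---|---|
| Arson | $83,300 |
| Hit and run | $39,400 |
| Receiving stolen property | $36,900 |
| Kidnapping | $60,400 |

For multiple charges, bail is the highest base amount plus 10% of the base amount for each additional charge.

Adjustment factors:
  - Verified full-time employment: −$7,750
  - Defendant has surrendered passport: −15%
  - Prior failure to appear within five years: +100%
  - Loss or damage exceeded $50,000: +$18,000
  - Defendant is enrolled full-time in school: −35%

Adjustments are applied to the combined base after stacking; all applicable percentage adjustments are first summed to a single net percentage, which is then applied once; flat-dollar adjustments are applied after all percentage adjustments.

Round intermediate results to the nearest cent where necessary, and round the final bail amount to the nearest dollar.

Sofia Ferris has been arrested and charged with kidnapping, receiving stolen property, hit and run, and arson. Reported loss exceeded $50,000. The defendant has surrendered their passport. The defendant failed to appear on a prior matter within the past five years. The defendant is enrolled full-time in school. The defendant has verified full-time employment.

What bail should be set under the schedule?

$155,705

Base amounts from the schedule: kidnapping $60,400; receiving stolen property $36,900; hit and run $39,400; arson $83,300.
Stacking rule: highest base plus 10% of each additional charge. Highest is arson at $83,300. Additional: $60,400 × 10% = $6,040; $36,900 × 10% = $3,690; $39,400 × 10% = $3,940. Combined base = $83,300 + $13,670 = $96,970.
Net percentage adjustment: −15% +100% −35% = +50%. $96,970 × 1.5 = $145,455.
Verified full-time employment (−$7,750 flat): $145,455 − $7,750 = $137,705.
Loss or damage exceeded $50,000 (+$18,000 flat): $137,705 + $18,000 = $155,705.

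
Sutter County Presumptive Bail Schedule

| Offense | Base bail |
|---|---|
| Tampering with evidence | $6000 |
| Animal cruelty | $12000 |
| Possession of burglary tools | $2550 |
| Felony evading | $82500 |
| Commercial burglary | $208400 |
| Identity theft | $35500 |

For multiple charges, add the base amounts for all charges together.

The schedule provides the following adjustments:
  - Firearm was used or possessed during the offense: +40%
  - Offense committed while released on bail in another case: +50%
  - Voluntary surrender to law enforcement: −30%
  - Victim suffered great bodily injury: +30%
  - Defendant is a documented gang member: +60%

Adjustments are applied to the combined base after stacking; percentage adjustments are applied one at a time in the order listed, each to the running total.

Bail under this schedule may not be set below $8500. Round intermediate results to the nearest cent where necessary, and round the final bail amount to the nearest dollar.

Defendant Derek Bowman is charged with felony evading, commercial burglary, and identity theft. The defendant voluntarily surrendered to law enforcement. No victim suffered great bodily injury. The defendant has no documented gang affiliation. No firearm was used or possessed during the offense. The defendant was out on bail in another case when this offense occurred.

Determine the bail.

$342720

Base amounts from the schedule: felony evading $82500; commercial burglary $208400; identity theft $35500.
Stacking rule: sum of all bases. $82500 + $208400 + $35500 = $326400.
Offense committed while released on bail in another case (+50%): $326400 × 1.5 = $489600.
Voluntary surrender to law enforcement (−30%): $489600 × 0.7 = $342720.
$342720 is at or above the $8500 minimum.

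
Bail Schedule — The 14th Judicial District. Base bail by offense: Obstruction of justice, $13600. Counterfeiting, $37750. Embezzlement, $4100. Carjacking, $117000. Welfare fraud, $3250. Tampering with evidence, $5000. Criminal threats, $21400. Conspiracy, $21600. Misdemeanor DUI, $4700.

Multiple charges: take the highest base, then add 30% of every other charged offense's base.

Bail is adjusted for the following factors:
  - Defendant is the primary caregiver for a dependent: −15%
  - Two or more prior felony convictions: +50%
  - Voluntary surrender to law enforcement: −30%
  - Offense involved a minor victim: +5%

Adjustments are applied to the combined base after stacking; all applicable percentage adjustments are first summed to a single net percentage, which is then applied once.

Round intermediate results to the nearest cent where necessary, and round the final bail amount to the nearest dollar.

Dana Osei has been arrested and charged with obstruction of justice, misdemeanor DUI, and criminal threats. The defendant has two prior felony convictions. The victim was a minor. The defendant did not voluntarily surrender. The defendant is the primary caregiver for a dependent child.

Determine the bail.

$37646

Base amounts from the schedule: obstruction of justice $13600; misdemeanor DUI $4700; criminal threats $21400.
Stacking rule: highest base plus 30% of each additional charge. Highest is criminal threats at $21400. Additional: $13600 × 30% = $4080; $4700 × 30% = $1410. Combined base = $21400 + $5490 = $26890.
Net percentage adjustment: −15% +50% +5% = +40%. $26890 × 1.4 = $37646.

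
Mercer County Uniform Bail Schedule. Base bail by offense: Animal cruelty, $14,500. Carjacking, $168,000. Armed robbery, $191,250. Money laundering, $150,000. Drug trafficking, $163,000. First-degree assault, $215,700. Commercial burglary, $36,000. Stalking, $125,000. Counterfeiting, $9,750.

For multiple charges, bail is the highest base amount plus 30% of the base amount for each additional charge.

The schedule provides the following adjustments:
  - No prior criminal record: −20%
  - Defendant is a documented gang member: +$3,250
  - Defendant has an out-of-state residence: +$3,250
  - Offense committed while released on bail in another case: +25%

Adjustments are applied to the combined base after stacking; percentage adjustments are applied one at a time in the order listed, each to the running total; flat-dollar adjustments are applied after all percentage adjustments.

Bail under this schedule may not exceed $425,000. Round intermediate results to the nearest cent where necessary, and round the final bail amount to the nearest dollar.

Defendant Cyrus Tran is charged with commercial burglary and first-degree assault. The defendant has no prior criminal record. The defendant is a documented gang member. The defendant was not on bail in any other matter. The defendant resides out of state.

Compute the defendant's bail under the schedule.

$187,700

Base amounts from the schedule: commercial burglary $36,000; first-degree assault $215,700.
Stacking rule: highest base plus 30% of each additional charge. Highest is first-degree assault at $215,700. Additional: $36,000 × 30% = $10,800. Combined base = $215,700 + $10,800 = $226,500.
No prior criminal record (−20%): $226,500 × 0.8 = $181,200.
Defendant is a documented gang member (+$3,250 flat): $181,200 + $3,250 = $184,450.
Defendant has an out-of-state residence (+$3,250 flat): $184,450 + $3,250 = $187,700.
$187,700 is within the $425,000 maximum.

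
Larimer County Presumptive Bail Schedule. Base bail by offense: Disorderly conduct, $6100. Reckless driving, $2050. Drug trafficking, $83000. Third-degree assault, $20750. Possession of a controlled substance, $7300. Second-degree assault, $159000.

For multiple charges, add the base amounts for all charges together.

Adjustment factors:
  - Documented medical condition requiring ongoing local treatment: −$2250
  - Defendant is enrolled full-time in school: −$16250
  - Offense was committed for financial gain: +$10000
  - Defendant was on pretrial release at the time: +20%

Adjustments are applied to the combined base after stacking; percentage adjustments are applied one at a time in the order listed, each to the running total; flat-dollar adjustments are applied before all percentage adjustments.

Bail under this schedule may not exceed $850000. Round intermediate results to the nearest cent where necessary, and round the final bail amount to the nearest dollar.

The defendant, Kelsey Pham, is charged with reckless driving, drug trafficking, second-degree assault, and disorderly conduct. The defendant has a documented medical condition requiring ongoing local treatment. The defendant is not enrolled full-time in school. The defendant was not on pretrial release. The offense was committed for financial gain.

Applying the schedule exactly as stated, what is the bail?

Base amounts from the schedule: reckless driving $2050; drug trafficking $83000; second-degree assault $159000; disorderly conduct $6100.
Stacking rule: sum of all bases. $2050 + $83000 + $159000 + $6100 = $250150.
Documented medical condition requiring ongoing local treatment (−$2250 flat): $250150 − $2250 = $247900.
Offense was committed for financial gain (+$10000 flat): $247900 + $10000 = $257900.
$257900 is within the $850000 maximum.

$257900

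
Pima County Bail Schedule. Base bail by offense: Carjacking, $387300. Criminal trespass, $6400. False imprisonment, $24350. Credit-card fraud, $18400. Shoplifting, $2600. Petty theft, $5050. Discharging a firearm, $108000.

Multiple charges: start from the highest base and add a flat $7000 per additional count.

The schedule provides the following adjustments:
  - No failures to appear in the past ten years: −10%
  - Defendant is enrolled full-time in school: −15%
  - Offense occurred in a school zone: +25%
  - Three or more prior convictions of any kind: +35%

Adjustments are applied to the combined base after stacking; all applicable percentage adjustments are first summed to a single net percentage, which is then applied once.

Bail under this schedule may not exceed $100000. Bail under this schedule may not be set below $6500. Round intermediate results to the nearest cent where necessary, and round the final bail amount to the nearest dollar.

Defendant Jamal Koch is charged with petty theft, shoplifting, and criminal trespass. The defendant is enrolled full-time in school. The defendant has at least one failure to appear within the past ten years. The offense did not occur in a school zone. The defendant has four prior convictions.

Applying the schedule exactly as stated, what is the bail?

$24480

Base amounts from the schedule: petty theft $5050; shoplifting $2600; criminal trespass $6400.
Stacking rule: highest base plus $7000 per additional charge. Highest is criminal trespass at $6400; 2 additional charges → +$14000. Combined base = $20400.
Net percentage adjustment: −15% +35% = +20%. $20400 × 1.2 = $24480.
$24480 is within the $100000 maximum.
$24480 is at or above the $6500 minimum.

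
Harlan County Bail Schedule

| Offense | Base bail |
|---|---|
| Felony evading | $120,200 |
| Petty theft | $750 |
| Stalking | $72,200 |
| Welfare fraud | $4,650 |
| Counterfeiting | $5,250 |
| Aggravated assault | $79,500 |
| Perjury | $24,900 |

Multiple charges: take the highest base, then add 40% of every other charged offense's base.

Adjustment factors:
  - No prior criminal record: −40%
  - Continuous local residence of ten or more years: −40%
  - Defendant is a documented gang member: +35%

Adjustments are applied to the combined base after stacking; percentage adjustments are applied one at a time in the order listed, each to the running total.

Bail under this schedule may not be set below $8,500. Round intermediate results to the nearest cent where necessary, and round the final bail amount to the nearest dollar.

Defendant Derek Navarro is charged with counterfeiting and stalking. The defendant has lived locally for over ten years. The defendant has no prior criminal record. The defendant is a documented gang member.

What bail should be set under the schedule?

Base amounts from the schedule: counterfeiting $5,250; stalking $72,200.
Stacking rule: highest base plus 40% of each additional charge. Highest is stalking at $72,200. Additional: $5,250 × 40% = $2,100. Combined base = $72,200 + $2,100 = $74,300.
No prior criminal record (−40%): $74,300 × 0.6 = $44,580.
Continuous local residence of ten or more years (−40%): $44,580 × 0.6 = $26,748.
Defendant is a documented gang member (+35%): $26,748 × 1.35 = $36,109.80.
$36,109.80 is at or above the $8,500 minimum.
Rounded to the nearest dollar: $36,110.

$36,110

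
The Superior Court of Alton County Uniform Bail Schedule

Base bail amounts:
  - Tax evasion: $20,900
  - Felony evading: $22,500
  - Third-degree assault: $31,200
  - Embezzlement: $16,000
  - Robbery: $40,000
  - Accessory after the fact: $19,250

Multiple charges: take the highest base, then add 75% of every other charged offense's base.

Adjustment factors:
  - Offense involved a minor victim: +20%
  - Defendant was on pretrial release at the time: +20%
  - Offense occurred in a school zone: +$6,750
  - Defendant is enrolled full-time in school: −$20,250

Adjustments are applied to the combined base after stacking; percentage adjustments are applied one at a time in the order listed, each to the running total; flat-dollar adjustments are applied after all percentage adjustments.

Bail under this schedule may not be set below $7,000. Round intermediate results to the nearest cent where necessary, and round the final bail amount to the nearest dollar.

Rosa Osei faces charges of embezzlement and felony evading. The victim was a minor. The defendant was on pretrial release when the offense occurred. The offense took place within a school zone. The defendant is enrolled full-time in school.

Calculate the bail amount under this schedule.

Base amounts from the schedule: embezzlement $16,000; felony evading $22,500.
Stacking rule: highest base plus 75% of each additional charge. Highest is felony evading at $22,500. Additional: $16,000 × 75% = $12,000. Combined base = $22,500 + $12,000 = $34,500.
Offense involved a minor victim (+20%): $34,500 × 1.2 = $41,400.
Defendant was on pretrial release at the time (+20%): $41,400 × 1.2 = $49,680.
Offense occurred in a school zone (+$6,750 flat): $49,680 + $6,750 = $56,430.
Defendant is enrolled full-time in school (−$20,250 flat): $56,430 − $20,250 = $36,180.
$36,180 is at or above the $7,000 minimum.

$36,180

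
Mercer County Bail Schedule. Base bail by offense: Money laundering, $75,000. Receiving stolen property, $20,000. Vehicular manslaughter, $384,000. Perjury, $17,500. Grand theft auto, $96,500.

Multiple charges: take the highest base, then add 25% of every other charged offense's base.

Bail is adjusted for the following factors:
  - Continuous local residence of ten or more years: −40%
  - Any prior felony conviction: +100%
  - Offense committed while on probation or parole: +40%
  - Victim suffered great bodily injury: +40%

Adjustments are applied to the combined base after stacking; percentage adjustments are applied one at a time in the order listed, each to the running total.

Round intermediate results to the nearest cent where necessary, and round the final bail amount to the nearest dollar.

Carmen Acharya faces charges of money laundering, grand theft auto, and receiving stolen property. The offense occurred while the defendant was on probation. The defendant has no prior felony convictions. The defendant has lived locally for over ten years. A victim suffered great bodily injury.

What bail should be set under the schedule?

Base amounts from the schedule: money laundering $75,000; grand theft auto $96,500; receiving stolen property $20,000.
Stacking rule: highest base plus 25% of each additional charge. Highest is grand theft auto at $96,500. Additional: $75,000 × 25% = $18,750; $20,000 × 25% = $5,000. Combined base = $96,500 + $23,750 = $120,250.
Continuous local residence of ten or more years (−40%): $120,250 × 0.6 = $72,150.
Offense committed while on probation or parole (+40%): $72,150 × 1.4 = $101,010.
Victim suffered great bodily injury (+40%): $101,010 × 1.4 = $141,414.

$141,414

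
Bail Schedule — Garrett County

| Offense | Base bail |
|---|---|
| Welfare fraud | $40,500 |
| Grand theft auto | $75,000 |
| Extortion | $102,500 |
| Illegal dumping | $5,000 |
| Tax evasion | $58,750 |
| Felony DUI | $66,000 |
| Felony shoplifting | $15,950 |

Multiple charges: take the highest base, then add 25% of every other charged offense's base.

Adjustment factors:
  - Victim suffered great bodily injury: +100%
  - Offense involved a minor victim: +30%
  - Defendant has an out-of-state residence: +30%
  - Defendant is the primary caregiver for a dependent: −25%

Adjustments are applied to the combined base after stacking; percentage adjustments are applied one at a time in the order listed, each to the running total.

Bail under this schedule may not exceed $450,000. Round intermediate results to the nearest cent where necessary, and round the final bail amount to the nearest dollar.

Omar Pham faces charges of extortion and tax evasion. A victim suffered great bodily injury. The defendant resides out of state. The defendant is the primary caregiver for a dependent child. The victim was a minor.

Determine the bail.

$297,070

Base amounts from the schedule: extortion $102,500; tax evasion $58,750.
Stacking rule: highest base plus 25% of each additional charge. Highest is extortion at $102,500. Additional: $58,750 × 25% = $14,687.50. Combined base = $102,500 + $14,687.50 = $117,187.50.
Victim suffered great bodily injury (+100%): $117,187.50 × 2 = $234,375.
Offense involved a minor victim (+30%): $234,375 × 1.3 = $304,687.50.
Defendant has an out-of-state residence (+30%): $304,687.50 × 1.3 = $396,093.75.
Defendant is the primary caregiver for a dependent (−25%): $396,093.75 × 0.75 = $297,070.31.
$297,070.31 is within the $450,000 maximum.
Rounded to the nearest dollar: $297,070.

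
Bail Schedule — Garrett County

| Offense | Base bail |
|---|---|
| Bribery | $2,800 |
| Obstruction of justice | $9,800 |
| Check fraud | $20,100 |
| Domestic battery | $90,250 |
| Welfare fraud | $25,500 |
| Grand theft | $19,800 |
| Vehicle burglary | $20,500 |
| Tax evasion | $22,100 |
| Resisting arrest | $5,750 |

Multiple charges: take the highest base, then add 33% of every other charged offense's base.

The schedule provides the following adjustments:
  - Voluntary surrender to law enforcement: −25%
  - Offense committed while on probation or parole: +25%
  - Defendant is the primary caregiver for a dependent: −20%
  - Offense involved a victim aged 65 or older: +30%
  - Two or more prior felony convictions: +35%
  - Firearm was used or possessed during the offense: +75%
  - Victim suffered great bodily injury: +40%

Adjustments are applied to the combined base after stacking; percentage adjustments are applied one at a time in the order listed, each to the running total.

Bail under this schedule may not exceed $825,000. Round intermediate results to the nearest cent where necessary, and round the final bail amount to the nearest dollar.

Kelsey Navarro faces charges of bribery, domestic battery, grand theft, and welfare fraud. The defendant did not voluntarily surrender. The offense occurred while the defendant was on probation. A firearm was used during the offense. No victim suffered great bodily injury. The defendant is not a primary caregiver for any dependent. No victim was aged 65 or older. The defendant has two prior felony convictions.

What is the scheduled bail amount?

Base amounts from the schedule: bribery $2,800; domestic battery $90,250; grand theft $19,800; welfare fraud $25,500.
Stacking rule: highest base plus 33% of each additional charge. Highest is domestic battery at $90,250. Additional: $2,800 × 33% = $924; $19,800 × 33% = $6,534; $25,500 × 33% = $8,415. Combined base = $90,250 + $15,873 = $106,123.
Offense committed while on probation or parole (+25%): $106,123 × 1.25 = $132,653.75.
Two or more prior felony convictions (+35%): $132,653.75 × 1.35 = $179,082.56.
Firearm was used or possessed during the offense (+75%): $179,082.56 × 1.75 = $313,394.48.
$313,394.48 is within the $825,000 maximum.
Rounded to the nearest dollar: $313,394.

$313,394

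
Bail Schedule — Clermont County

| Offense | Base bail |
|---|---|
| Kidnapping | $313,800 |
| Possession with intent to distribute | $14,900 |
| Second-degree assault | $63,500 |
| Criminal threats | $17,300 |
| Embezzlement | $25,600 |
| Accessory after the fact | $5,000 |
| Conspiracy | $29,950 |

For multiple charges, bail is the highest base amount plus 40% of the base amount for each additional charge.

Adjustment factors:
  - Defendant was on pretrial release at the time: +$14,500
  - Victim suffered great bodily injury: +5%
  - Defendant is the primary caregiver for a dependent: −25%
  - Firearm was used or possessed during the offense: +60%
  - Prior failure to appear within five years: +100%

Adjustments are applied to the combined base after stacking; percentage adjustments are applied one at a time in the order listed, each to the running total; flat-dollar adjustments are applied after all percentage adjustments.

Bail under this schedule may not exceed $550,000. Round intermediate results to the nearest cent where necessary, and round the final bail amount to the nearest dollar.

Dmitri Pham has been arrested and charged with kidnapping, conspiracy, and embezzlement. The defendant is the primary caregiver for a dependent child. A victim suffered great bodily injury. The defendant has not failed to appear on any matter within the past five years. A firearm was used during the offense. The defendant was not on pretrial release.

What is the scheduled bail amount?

Base amounts from the schedule: kidnapping $313,800; conspiracy $29,950; embezzlement $25,600.
Stacking rule: highest base plus 40% of each additional charge. Highest is kidnapping at $313,800. Additional: $29,950 × 40% = $11,980; $25,600 × 40% = $10,240. Combined base = $313,800 + $22,220 = $336,020.
Victim suffered great bodily injury (+5%): $336,020 × 1.05 = $352,821.
Defendant is the primary caregiver for a dependent (−25%): $352,821 × 0.75 = $264,615.75.
Firearm was used or possessed during the offense (+60%): $264,615.75 × 1.6 = $423,385.20.
$423,385.20 is within the $550,000 maximum.
Rounded to the nearest dollar: $423,385.

$423,385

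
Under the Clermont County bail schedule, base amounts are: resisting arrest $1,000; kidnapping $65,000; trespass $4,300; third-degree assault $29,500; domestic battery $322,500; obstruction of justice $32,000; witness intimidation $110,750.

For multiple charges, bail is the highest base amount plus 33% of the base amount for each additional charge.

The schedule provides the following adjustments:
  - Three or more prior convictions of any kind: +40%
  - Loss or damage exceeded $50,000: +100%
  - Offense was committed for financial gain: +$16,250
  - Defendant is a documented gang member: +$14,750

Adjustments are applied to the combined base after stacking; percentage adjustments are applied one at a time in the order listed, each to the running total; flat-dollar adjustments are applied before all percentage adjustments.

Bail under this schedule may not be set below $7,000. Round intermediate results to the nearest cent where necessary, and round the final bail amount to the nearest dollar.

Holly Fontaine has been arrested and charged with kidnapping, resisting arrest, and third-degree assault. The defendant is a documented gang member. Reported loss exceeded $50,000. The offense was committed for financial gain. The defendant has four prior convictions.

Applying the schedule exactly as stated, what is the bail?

Base amounts from the schedule: kidnapping $65,000; resisting arrest $1,000; third-degree assault $29,500.
Stacking rule: highest base plus 33% of each additional charge. Highest is kidnapping at $65,000. Additional: $1,000 × 33% = $330; $29,500 × 33% = $9,735. Combined base = $65,000 + $10,065 = $75,065.
Offense was committed for financial gain (+$16,250 flat): $75,065 + $16,250 = $91,315.
Defendant is a documented gang member (+$14,750 flat): $91,315 + $14,750 = $106,065.
Three or more prior convictions of any kind (+40%): $106,065 × 1.4 = $148,491.
Loss or damage exceeded $50,000 (+100%): $148,491 × 2 = $296,982.
$296,982 is at or above the $7,000 minimum.

$296,982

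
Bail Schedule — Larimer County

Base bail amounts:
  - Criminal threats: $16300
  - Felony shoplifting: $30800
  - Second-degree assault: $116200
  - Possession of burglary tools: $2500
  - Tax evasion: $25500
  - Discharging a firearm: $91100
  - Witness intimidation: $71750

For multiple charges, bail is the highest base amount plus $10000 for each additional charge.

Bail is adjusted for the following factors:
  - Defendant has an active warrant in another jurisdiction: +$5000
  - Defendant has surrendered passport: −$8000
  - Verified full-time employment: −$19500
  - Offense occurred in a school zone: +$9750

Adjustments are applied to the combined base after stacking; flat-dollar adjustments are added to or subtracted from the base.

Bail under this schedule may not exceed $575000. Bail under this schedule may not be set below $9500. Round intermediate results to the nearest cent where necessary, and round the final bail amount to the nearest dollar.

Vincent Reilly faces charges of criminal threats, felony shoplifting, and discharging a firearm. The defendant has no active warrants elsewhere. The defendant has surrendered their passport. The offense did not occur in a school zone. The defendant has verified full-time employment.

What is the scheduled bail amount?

$83600

Base amounts from the schedule: criminal threats $16300; felony shoplifting $30800; discharging a firearm $91100.
Stacking rule: highest base plus $10000 per additional charge. Highest is discharging a firearm at $91100; 2 additional charges → +$20000. Combined base = $111100.
Defendant has surrendered passport (−$8000 flat): $111100 − $8000 = $103100.
Verified full-time employment (−$19500 flat): $103100 − $19500 = $83600.
$83600 is within the $575000 maximum.
$83600 is at or above the $9500 minimum.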